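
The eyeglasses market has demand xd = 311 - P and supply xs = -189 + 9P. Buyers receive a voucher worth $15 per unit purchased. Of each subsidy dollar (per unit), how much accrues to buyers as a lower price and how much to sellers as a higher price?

Buyers gain $13.5 per unit; sellers gain $1.5 per unit

Pre-subsidy: 311 - P = -189 + 9P gives P* = 50, x* = 261.
With the rebate, buyers effectively pay Pb = Ps − 15, where Ps is the price sellers receive.
Demand in terms of Ps becomes xd = 311 − 1(Ps − 15) = 326 - Ps. Setting this equal to supply: 326 - Ps = -189 + 9Ps, so Ps = 51.5.
Buyers pay Pb = 51.5 − 15 = 36.5; x' = -189 + 9·51.5 = 274.5.
Buyers' price falls by P* − Pb = 50 − 36.5 = 13.5; sellers' price rises by Ps − P* = 51.5 − 50 = 1.5.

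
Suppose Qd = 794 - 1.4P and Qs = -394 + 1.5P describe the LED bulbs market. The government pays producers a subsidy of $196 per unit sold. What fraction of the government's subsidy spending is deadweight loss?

DWL / government spending = 1029/5255

Pre-subsidy: 794 - 1.4P = -394 + 1.5P gives P* = 11880/29, Q* = 6394/29.
With the subsidy, sellers receive Ps = Pb + 196 for each unit, where Pb is the price buyers pay.
Supply in terms of Pb becomes Qs = -394 + 1.5(Pb + 196) = -100 + 1.5Pb. Setting this equal to demand: 794 - 1.4Pb = -100 + 1.5Pb, so Pb = 8940/29.
Sellers receive Ps = 8940/29 + 196 = 14624/29; Q' = 794 − 1.4·(8940/29) = 10510/29.
ΔCS = ½(6394/29 + 10510/29)(11880/29 − 8940/29) = 24848880/841; ΔPS = ½(6394/29 + 10510/29)(14624/29 − 11880/29) = 23192288/841.
Government spending = 196 × 10510/29 = 2059960/29.
DWL = ½ × 196 × (10510/29 − 6394/29) = 403368/29; fraction = (403368/29) / (2059960/29) = 1029/5255.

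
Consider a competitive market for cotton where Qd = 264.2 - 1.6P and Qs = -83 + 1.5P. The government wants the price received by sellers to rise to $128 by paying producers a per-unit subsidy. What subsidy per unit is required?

Required subsidy s = $31 per unit

At a seller price of 128, quantity supplied is -83 + 1.5·128 = 109.
Buyers absorb 109 only when they pay Pb with 264.2 − 1.6·Pb = 109, i.e. Pb = 97.
s = Ps − Pb = 128 − 97 = 31.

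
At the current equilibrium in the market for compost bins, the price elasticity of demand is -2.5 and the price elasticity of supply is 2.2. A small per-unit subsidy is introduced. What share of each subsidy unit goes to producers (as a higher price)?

Producer share = 25/47

For a small subsidy around the equilibrium, the benefit split depends on the relative slopes, which at a point are proportional to the elasticities.
Buyer share = εs/(εs + |εd|) = 2.2/(2.2 + 2.5) = 22/47; seller share = |εd|/(εs + |εd|) = 25/47.
So producers capture 25/47 of the subsidy.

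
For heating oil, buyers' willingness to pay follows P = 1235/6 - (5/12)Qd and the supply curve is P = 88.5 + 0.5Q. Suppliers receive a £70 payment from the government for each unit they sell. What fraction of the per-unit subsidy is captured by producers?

Producer share = 6/11

Pre-subsidy: 1235/6 - (5/12)Q = 88.5 + 0.5Q gives Q* = 128 and P* = 152.5.
With the subsidy, sellers receive Ps = Pb + 70 for each unit, where Pb is the price buyers pay.
On the curves, Pb = 1235/6 - (5/12)Q and Ps = 88.5 + 0.5Q; the wedge Ps − Pb = 70 gives 88.5 + 0.5Q − (1235/6 - (5/12)Q) = 70, so Q' = 2248/11.
Then Pb = 1235/6 − (5/12)·(2248/11) = 2655/22 and Ps = 88.5 + 0.5·(2248/11) = 4195/22.
Buyers' price falls by P* − Pb = 152.5 − 2655/22 = 350/11; sellers' price rises by Ps − P* = 4195/22 − 152.5 = 420/11.
So producers capture (420/11)/70 = 6/11 of each unit of subsidy.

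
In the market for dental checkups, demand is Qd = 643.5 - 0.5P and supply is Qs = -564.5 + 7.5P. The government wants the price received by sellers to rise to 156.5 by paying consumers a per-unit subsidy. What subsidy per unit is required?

Required subsidy s = 88 per unit

At a seller price of 156.5, quantity supplied is -564.5 + 7.5·156.5 = 609.25.
Buyers absorb 609.25 only when they pay Pb with 643.5 − 0.5·Pb = 609.25, i.e. Pb = 68.5.
s = Ps − Pb = 156.5 − 68.5 = 88.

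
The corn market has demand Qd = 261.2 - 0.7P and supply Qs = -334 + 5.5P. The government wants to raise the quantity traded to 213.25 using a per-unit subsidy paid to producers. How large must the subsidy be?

Required subsidy s = 31 per unit

At Q = 213.25, invert demand for the buyer price: Pb = (261.2 − 213.25)/0.7 = 68.5; invert supply for the seller price: Ps = (213.25 − (-334))/5.5 = 99.5.
The subsidy must fill the gap: s = Ps − Pb = 99.5 − 68.5 = 31.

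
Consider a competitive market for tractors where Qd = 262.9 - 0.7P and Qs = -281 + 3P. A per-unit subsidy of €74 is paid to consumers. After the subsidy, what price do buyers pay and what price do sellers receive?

Buyers pay €87; sellers receive €161

Pre-subsidy: 262.9 - 0.7P = -281 + 3P gives P* = 147, Q* = 160.
With the rebate, buyers effectively pay Pb = Ps − 74, where Ps is the price sellers receive.
Demand in terms of Ps becomes Qd = 262.9 − 0.7(Ps − 74) = 314.7 - 0.7Ps. Setting this equal to supply: 314.7 - 0.7Ps = -281 + 3Ps, so Ps = 161.
Buyers pay Pb = 161 − 74 = 87; Q' = -281 + 3·161 = 202.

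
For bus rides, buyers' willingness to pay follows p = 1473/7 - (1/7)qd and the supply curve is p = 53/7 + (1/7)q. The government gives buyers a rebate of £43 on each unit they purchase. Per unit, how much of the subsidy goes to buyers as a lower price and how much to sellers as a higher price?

Pre-subsidy: 1473/7 - (1/7)q = 53/7 + (1/7)q gives q* = 710 and p* = 109.
With the rebate, buyers effectively pay pb = ps − 43, where ps is the price sellers receive.
On the curves, pb = 1473/7 - (1/7)q and ps = 53/7 + (1/7)q; the wedge ps − pb = 43 gives 53/7 + (1/7)q − (1473/7 - (1/7)q) = 43, so q' = 860.5.
Then pb = 1473/7 − (1/7)·860.5 = 87.5 and ps = 53/7 + (1/7)·860.5 = 130.5.
Buyers' price falls by p* − pb = 109 − 87.5 = 21.5; sellers' price rises by ps − p* = 130.5 − 109 = 21.5.

Buyers gain £21.5 per unit; sellers gain £21.5 per unit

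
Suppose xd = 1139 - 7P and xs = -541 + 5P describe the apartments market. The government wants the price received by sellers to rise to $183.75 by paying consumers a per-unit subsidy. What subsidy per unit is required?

Required subsidy s = $75 per unit

At a seller price of 183.75, quantity supplied is -541 + 5·183.75 = 377.75.
Buyers absorb 377.75 only when they pay Pb with 1139 − 7·Pb = 377.75, i.e. Pb = 108.75.
s = Ps − Pb = 183.75 − 108.75 = 75.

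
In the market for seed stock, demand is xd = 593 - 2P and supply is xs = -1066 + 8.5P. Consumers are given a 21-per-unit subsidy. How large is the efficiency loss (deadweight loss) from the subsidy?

Pre-subsidy: 593 - 2P = -1066 + 8.5P gives P* = 158, x* = 277.
With the rebate, buyers effectively pay Pb = Ps − 21, where Ps is the price sellers receive.
Demand in terms of Ps becomes xd = 593 − 2(Ps − 21) = 635 - 2Ps. Setting this equal to supply: 635 - 2Ps = -1066 + 8.5Ps, so Ps = 162.
Buyers pay Pb = 162 − 21 = 141; x' = -1066 + 8.5·162 = 311.
The subsidy expands output by 311 − 277 = 34 past the efficient level; on those units the gap between marginal cost and willingness to pay runs from 0 up to 21.
DWL = ½ × 21 × 34 = 357.

Deadweight loss = 357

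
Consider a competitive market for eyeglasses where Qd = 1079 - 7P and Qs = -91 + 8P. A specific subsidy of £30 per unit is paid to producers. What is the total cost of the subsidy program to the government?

Pre-subsidy: 1079 - 7P = -91 + 8P gives P* = 78, Q* = 533.
With the subsidy, sellers receive Ps = Pb + 30 for each unit, where Pb is the price buyers pay.
Supply in terms of Pb becomes Qs = -91 + 8(Pb + 30) = 149 + 8Pb. Setting this equal to demand: 1079 - 7Pb = 149 + 8Pb, so Pb = 62.
Sellers receive Ps = 62 + 30 = 92; Q' = 1079 − 7·62 = 645.
Government outlay = subsidy × quantity = 30 × 645 = 19350.

Government cost = £19350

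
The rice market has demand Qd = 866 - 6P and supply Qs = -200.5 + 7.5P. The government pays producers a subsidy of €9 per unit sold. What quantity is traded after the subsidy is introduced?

Pre-subsidy: 866 - 6P = -200.5 + 7.5P gives P* = 79, Q* = 392.
With the subsidy, sellers receive Ps = Pb + 9 for each unit, where Pb is the price buyers pay.
Supply in terms of Pb becomes Qs = -200.5 + 7.5(Pb + 9) = -133 + 7.5Pb. Setting this equal to demand: 866 - 6Pb = -133 + 7.5Pb, so Pb = 74.
Sellers receive Ps = 74 + 9 = 83; Q' = 866 − 6·74 = 422.

Q' = 422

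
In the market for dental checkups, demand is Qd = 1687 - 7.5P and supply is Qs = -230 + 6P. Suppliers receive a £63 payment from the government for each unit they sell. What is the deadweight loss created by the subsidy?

Deadweight loss = £6615

Pre-subsidy: 1687 - 7.5P = -230 + 6P gives P* = 142, Q* = 622.
With the subsidy, sellers receive Ps = Pb + 63 for each unit, where Pb is the price buyers pay.
Supply in terms of Pb becomes Qs = -230 + 6(Pb + 63) = 148 + 6Pb. Setting this equal to demand: 1687 - 7.5Pb = 148 + 6Pb, so Pb = 114.
Sellers receive Ps = 114 + 63 = 177; Q' = 1687 − 7.5·114 = 832.
The subsidy expands output by 832 − 622 = 210 past the efficient level; on those units the gap between marginal cost and willingness to pay runs from 0 up to 63.
DWL = ½ × 63 × 210 = 6615.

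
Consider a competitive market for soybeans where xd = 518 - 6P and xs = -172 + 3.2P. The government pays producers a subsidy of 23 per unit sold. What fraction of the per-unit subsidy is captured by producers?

Pre-subsidy: 518 - 6P = -172 + 3.2P gives P* = 75, x* = 68.
With the subsidy, sellers receive Ps = Pb + 23 for each unit, where Pb is the price buyers pay.
Supply in terms of Pb becomes xs = -172 + 3.2(Pb + 23) = -98.4 + 3.2Pb. Setting this equal to demand: 518 - 6Pb = -98.4 + 3.2Pb, so Pb = 67.
Sellers receive Ps = 67 + 23 = 90; x' = 518 − 6·67 = 116.
Buyers' price falls by P* − Pb = 75 − 67 = 8; sellers' price rises by Ps − P* = 90 − 75 = 15.
So producers capture 15/23 = 15/23 of each unit of subsidy.

Producer share = 15/23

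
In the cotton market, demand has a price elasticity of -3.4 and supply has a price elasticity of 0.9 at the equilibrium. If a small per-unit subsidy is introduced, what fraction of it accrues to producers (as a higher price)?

Producer share = 34/43

For a small subsidy around the equilibrium, the benefit split depends on the relative slopes, which at a point are proportional to the elasticities.
Buyer share = εs/(εs + |εd|) = 0.9/(0.9 + 3.4) = 9/43; seller share = |εd|/(εs + |εd|) = 34/43.
So producers capture 34/43 of the subsidy.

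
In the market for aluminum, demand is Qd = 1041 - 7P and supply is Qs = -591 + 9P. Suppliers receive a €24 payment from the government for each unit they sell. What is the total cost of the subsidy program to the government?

Government cost = €10116

Pre-subsidy: 1041 - 7P = -591 + 9P gives P* = 102, Q* = 327.
With the subsidy, sellers receive Ps = Pb + 24 for each unit, where Pb is the price buyers pay.
Supply in terms of Pb becomes Qs = -591 + 9(Pb + 24) = -375 + 9Pb. Setting this equal to demand: 1041 - 7Pb = -375 + 9Pb, so Pb = 88.5.
Sellers receive Ps = 88.5 + 24 = 112.5; Q' = 1041 − 7·88.5 = 421.5.
Government outlay = subsidy × quantity = 24 × 421.5 = 10116.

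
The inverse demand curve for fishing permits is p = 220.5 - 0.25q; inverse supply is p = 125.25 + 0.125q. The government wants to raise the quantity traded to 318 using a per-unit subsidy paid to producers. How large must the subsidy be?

At q = 318, from the demand curve buyers pay pb = 220.5 − 0.25·318 = 141; from the supply curve sellers need ps = 125.25 + 0.125·318 = 165.
The subsidy must fill the gap: s = ps − pb = 165 − 141 = 24.

Required subsidy s = 24 per unit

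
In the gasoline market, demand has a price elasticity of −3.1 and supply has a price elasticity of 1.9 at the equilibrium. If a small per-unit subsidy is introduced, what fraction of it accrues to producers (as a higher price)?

For a small subsidy around the equilibrium, the benefit split depends on the relative slopes, which at a point are proportional to the elasticities.
Buyer share = εs/(εs + |εd|) = 1.9/(1.9 + 3.1) = 0.38; seller share = |εd|/(εs + |εd|) = 0.62.
So producers capture 0.62 of the subsidy.

Producer share = 0.62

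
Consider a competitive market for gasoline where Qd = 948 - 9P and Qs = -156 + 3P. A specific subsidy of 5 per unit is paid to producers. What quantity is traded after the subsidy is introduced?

Pre-subsidy: 948 - 9P = -156 + 3P gives P* = 92, Q* = 120.
With the subsidy, sellers receive Ps = Pb + 5 for each unit, where Pb is the price buyers pay.
Supply in terms of Pb becomes Qs = -156 + 3(Pb + 5) = -141 + 3Pb. Setting this equal to demand: 948 - 9Pb = -141 + 3Pb, so Pb = 90.75.
Sellers receive Ps = 90.75 + 5 = 95.75; Q' = 948 − 9·90.75 = 131.25.

Q' = 131.25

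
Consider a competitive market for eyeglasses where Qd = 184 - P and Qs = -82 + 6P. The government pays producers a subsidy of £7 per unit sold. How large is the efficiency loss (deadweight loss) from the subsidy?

Deadweight loss = £21

Pre-subsidy: 184 - P = -82 + 6P gives P* = 38, Q* = 146.
With the subsidy, sellers receive Ps = Pb + 7 for each unit, where Pb is the price buyers pay.
Supply in terms of Pb becomes Qs = -82 + 6(Pb + 7) = -40 + 6Pb. Setting this equal to demand: 184 - Pb = -40 + 6Pb, so Pb = 32.
Sellers receive Ps = 32 + 7 = 39; Q' = 184 − 1·32 = 152.
The subsidy expands output by 152 − 146 = 6 past the efficient level; on those units the gap between marginal cost and willingness to pay runs from 0 up to 7.
DWL = ½ × 7 × 6 = 21.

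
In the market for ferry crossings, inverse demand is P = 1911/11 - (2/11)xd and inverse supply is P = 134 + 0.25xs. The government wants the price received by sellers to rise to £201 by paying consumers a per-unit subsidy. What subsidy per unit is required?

Required subsidy s = £76 per unit

At a seller price of 201, quantity supplied is -536 + 4·201 = 268.
Buyers absorb 268 only when they pay Pb = 1911/11 − (2/11)·268 = 125.
s = Ps − Pb = 201 − 125 = 76.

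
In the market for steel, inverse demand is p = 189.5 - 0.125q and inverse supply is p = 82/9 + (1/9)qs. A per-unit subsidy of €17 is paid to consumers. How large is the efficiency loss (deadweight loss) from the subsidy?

Pre-subsidy: 189.5 - 0.125q = 82/9 + (1/9)q gives q* = 764 and p* = 94.
With the rebate, buyers effectively pay pb = ps − 17, where ps is the price sellers receive.
On the curves, pb = 189.5 - 0.125q and ps = 82/9 + (1/9)q; the wedge ps − pb = 17 gives 82/9 + (1/9)q − (189.5 - 0.125q) = 17, so q' = 836.
Then pb = 189.5 − 0.125·836 = 85 and ps = 82/9 + (1/9)·836 = 102.
The subsidy expands output by 836 − 764 = 72 past the efficient level; on those units the gap between marginal cost and willingness to pay runs from 0 up to 17.
DWL = ½ × 17 × 72 = 612.

Deadweight loss = €612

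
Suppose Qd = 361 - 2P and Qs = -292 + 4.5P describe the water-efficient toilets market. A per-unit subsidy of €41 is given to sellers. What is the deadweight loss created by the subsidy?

Deadweight loss = 15129/13

Pre-subsidy: 361 - 2P = -292 + 4.5P gives P* = 1306/13, Q* = 2081/13.
With the subsidy, sellers receive Ps = Pb + 41 for each unit, where Pb is the price buyers pay.
Supply in terms of Pb becomes Qs = -292 + 4.5(Pb + 41) = -107.5 + 4.5Pb. Setting this equal to demand: 361 - 2Pb = -107.5 + 4.5Pb, so Pb = 937/13.
Sellers receive Ps = 937/13 + 41 = 1470/13; Q' = 361 − 2·(937/13) = 2819/13.
The subsidy expands output by 2819/13 − 2081/13 = 738/13 past the efficient level; on those units the gap between marginal cost and willingness to pay runs from 0 up to 41.
DWL = ½ × 41 × 738/13 = 15129/13.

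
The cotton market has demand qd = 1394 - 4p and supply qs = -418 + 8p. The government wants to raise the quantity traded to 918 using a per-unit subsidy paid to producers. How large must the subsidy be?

At q = 918, invert demand for the buyer price: pb = (1394 − 918)/4 = 119; invert supply for the seller price: ps = (918 − (-418))/8 = 167.
The subsidy must fill the gap: s = ps − pb = 167 − 119 = 48.

Required subsidy s = 48 per unit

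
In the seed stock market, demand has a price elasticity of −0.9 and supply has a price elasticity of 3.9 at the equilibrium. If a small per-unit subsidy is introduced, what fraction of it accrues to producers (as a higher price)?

For a small subsidy around the equilibrium, the benefit split depends on the relative slopes, which at a point are proportional to the elasticities.
Buyer share = εs/(εs + |εd|) = 3.9/(3.9 + 0.9) = 0.8125; seller share = |εd|/(εs + |εd|) = 0.1875.
So producers capture 0.1875 of the subsidy.

Producer share = 0.1875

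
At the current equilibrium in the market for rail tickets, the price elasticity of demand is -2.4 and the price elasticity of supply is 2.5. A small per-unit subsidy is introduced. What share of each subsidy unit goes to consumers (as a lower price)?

Consumer share = 25/49

For a small subsidy around the equilibrium, the benefit split depends on the relative slopes, which at a point are proportional to the elasticities.
Buyer share = εs/(εs + |εd|) = 2.5/(2.5 + 2.4) = 25/49; seller share = |εd|/(εs + |εd|) = 24/49.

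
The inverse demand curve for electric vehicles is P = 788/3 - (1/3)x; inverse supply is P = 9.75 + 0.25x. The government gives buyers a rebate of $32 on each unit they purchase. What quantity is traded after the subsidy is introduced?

Pre-subsidy: 788/3 - (1/3)x = 9.75 + 0.25x gives x* = 3035/7 and P* = 827/7.
With the rebate, buyers effectively pay Pb = Ps − 32, where Ps is the price sellers receive.
On the curves, Pb = 788/3 - (1/3)x and Ps = 9.75 + 0.25x; the wedge Ps − Pb = 32 gives 9.75 + 0.25x − (788/3 - (1/3)x) = 32, so x' = 3419/7.
Then Pb = 788/3 − (1/3)·(3419/7) = 699/7 and Ps = 9.75 + 0.25·(3419/7) = 923/7.

x' = 3419/7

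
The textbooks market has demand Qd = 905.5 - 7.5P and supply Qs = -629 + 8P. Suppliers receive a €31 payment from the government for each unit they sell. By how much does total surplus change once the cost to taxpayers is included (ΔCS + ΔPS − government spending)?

Net change in total surplus = -€1860

Pre-subsidy: 905.5 - 7.5P = -629 + 8P gives P* = 99, Q* = 163.
With the subsidy, sellers receive Ps = Pb + 31 for each unit, where Pb is the price buyers pay.
Supply in terms of Pb becomes Qs = -629 + 8(Pb + 31) = -381 + 8Pb. Setting this equal to demand: 905.5 - 7.5Pb = -381 + 8Pb, so Pb = 83.
Sellers receive Ps = 83 + 31 = 114; Q' = 905.5 − 7.5·83 = 283.
ΔCS = ½(163 + 283)(99 − 83) = 3568; ΔPS = ½(163 + 283)(114 − 99) = 3345.
Government spending = 31 × 283 = 8773.
Net change = 3568 + 3345 − 8773 = -1860. The loss equals the DWL triangle ½·31·120.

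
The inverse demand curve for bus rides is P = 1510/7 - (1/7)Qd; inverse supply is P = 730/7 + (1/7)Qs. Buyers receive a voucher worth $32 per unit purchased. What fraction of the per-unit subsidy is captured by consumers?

Pre-subsidy: 1510/7 - (1/7)Q = 730/7 + (1/7)Q gives Q* = 390 and P* = 160.
With the rebate, buyers effectively pay Pb = Ps − 32, where Ps is the price sellers receive.
On the curves, Pb = 1510/7 - (1/7)Q and Ps = 730/7 + (1/7)Q; the wedge Ps − Pb = 32 gives 730/7 + (1/7)Q − (1510/7 - (1/7)Q) = 32, so Q' = 502.
Then Pb = 1510/7 − (1/7)·502 = 144 and Ps = 730/7 + (1/7)·502 = 176.
Buyers' price falls by P* − Pb = 160 − 144 = 16; sellers' price rises by Ps − P* = 176 − 160 = 16.
So consumers capture 16/32 = 0.5 of each unit of subsidy.

Consumer share = 0.5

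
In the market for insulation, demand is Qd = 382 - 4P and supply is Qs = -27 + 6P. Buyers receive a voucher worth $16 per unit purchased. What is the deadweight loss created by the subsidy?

Pre-subsidy: 382 - 4P = -27 + 6P gives P* = 40.9, Q* = 218.4.
With the rebate, buyers effectively pay Pb = Ps − 16, where Ps is the price sellers receive.
Demand in terms of Ps becomes Qd = 382 − 4(Ps − 16) = 446 - 4Ps. Setting this equal to supply: 446 - 4Ps = -27 + 6Ps, so Ps = 47.3.
Buyers pay Pb = 47.3 − 16 = 31.3; Q' = -27 + 6·47.3 = 256.8.
The subsidy expands output by 256.8 − 218.4 = 38.4 past the efficient level; on those units the gap between marginal cost and willingness to pay runs from 0 up to 16.
DWL = ½ × 16 × 38.4 = 307.2.

Deadweight loss = $307.2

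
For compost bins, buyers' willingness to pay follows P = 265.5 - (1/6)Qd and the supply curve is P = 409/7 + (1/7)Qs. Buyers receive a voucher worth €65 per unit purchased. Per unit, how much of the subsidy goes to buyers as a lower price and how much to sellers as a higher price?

Pre-subsidy: 265.5 - (1/6)Q = 409/7 + (1/7)Q gives Q* = 669 and P* = 154.
With the rebate, buyers effectively pay Pb = Ps − 65, where Ps is the price sellers receive.
On the curves, Pb = 265.5 - (1/6)Q and Ps = 409/7 + (1/7)Q; the wedge Ps − Pb = 65 gives 409/7 + (1/7)Q − (265.5 - (1/6)Q) = 65, so Q' = 879.
Then Pb = 265.5 − (1/6)·879 = 119 and Ps = 409/7 + (1/7)·879 = 184.
Buyers' price falls by P* − Pb = 154 − 119 = 35; sellers' price rises by Ps − P* = 184 − 154 = 30.

Buyers gain €35 per unit; sellers gain €30 per unit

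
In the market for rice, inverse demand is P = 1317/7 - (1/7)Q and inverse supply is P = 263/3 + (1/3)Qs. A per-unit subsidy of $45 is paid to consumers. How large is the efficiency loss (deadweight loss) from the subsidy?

Deadweight loss = $2126.25

Pre-subsidy: 1317/7 - (1/7)Q = 263/3 + (1/3)Q gives Q* = 211 and P* = 158.
With the rebate, buyers effectively pay Pb = Ps − 45, where Ps is the price sellers receive.
On the curves, Pb = 1317/7 - (1/7)Q and Ps = 263/3 + (1/3)Q; the wedge Ps − Pb = 45 gives 263/3 + (1/3)Q − (1317/7 - (1/7)Q) = 45, so Q' = 305.5.
Then Pb = 1317/7 − (1/7)·305.5 = 144.5 and Ps = 263/3 + (1/3)·305.5 = 189.5.
The subsidy expands output by 305.5 − 211 = 94.5 past the efficient level; on those units the gap between marginal cost and willingness to pay runs from 0 up to 45.
DWL = ½ × 45 × 94.5 = 2126.25.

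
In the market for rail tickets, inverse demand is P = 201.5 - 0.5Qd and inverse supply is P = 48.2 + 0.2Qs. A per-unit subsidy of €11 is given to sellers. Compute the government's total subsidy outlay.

Government cost = 18073/7

Pre-subsidy: 201.5 - 0.5Q = 48.2 + 0.2Q gives Q* = 219 and P* = 92.
With the subsidy, sellers receive Ps = Pb + 11 for each unit, where Pb is the price buyers pay.
On the curves, Pb = 201.5 - 0.5Q and Ps = 48.2 + 0.2Q; the wedge Ps − Pb = 11 gives 48.2 + 0.2Q − (201.5 - 0.5Q) = 11, so Q' = 1643/7.
Then Pb = 201.5 − 0.5·(1643/7) = 589/7 and Ps = 48.2 + 0.2·(1643/7) = 666/7.
Government outlay = subsidy × quantity = 11 × 1643/7 = 18073/7.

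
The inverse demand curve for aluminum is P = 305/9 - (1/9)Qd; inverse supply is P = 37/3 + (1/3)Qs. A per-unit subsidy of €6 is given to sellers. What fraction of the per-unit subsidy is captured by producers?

Producer share = 0.75

Pre-subsidy: 305/9 - (1/9)Q = 37/3 + (1/3)Q gives Q* = 48.5 and P* = 28.5.
With the subsidy, sellers receive Ps = Pb + 6 for each unit, where Pb is the price buyers pay.
On the curves, Pb = 305/9 - (1/9)Q and Ps = 37/3 + (1/3)Q; the wedge Ps − Pb = 6 gives 37/3 + (1/3)Q − (305/9 - (1/9)Q) = 6, so Q' = 62.
Then Pb = 305/9 − (1/9)·62 = 27 and Ps = 37/3 + (1/3)·62 = 33.
Buyers' price falls by P* − Pb = 28.5 − 27 = 1.5; sellers' price rises by Ps − P* = 33 − 28.5 = 4.5.
So producers capture 4.5/6 = 0.75 of each unit of subsidy.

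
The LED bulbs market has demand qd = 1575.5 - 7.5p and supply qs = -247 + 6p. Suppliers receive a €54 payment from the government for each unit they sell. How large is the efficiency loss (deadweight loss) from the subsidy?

Pre-subsidy: 1575.5 - 7.5p = -247 + 6p gives p* = 135, q* = 563.
With the subsidy, sellers receive ps = pb + 54 for each unit, where pb is the price buyers pay.
Supply in terms of pb becomes qs = -247 + 6(pb + 54) = 77 + 6pb. Setting this equal to demand: 1575.5 - 7.5pb = 77 + 6pb, so pb = 111.
Sellers receive ps = 111 + 54 = 165; q' = 1575.5 − 7.5·111 = 743.
The subsidy expands output by 743 − 563 = 180 past the efficient level; on those units the gap between marginal cost and willingness to pay runs from 0 up to 54.
DWL = ½ × 54 × 180 = 4860.

Deadweight loss = €4860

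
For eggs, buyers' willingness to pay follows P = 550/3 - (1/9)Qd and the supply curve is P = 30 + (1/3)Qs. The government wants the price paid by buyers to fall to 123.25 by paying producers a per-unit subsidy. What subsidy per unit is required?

At a buyer price of 123.25, quantity demanded is 1650 − 9·123.25 = 540.75.
Sellers supply 540.75 only when they receive Ps = 30 + (1/3)·540.75 = 210.25.
s = Ps − Pb = 210.25 − 123.25 = 87.

Required subsidy s = 87 per unit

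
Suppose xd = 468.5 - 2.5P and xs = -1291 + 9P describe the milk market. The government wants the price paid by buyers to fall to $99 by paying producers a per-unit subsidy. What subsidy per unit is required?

At a buyer price of 99, quantity demanded is 468.5 − 2.5·99 = 221.
Sellers supply 221 only when they receive Ps with -1291 + 9·Ps = 221, i.e. Ps = 168.
s = Ps − Pb = 168 − 99 = 69.

Required subsidy s = $69 per unit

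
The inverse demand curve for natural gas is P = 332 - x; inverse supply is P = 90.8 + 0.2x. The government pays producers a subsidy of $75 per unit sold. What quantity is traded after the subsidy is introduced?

Pre-subsidy: 332 - x = 90.8 + 0.2x gives x* = 201 and P* = 131.
With the subsidy, sellers receive Ps = Pb + 75 for each unit, where Pb is the price buyers pay.
On the curves, Pb = 332 - x and Ps = 90.8 + 0.2x; the wedge Ps − Pb = 75 gives 90.8 + 0.2x − (332 - x) = 75, so x' = 263.5.
Then Pb = 332 − 1·263.5 = 68.5 and Ps = 90.8 + 0.2·263.5 = 143.5.

x' = 263.5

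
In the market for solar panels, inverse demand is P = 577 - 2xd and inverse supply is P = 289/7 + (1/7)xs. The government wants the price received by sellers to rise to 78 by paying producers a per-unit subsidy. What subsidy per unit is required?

At a seller price of 78, quantity supplied is -289 + 7·78 = 257.
Buyers absorb 257 only when they pay Pb = 577 − 2·257 = 63.
s = Ps − Pb = 78 − 63 = 15.

Required subsidy s = 15 per unit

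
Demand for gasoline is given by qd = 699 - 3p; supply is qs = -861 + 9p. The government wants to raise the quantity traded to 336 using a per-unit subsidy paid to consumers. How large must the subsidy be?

Required subsidy s = 12 per unit

At q = 336, invert demand for the buyer price: pb = (699 − 336)/3 = 121; invert supply for the seller price: ps = (336 − (-861))/9 = 133.
The subsidy must fill the gap: s = ps − pb = 133 − 121 = 12.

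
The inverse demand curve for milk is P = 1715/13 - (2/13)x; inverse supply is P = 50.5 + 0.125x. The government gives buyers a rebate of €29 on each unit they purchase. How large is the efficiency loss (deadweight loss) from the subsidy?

Pre-subsidy: 1715/13 - (2/13)x = 50.5 + 0.125x gives x* = 292 and P* = 87.
With the rebate, buyers effectively pay Pb = Ps − 29, where Ps is the price sellers receive.
On the curves, Pb = 1715/13 - (2/13)x and Ps = 50.5 + 0.125x; the wedge Ps − Pb = 29 gives 50.5 + 0.125x − (1715/13 - (2/13)x) = 29, so x' = 396.
Then Pb = 1715/13 − (2/13)·396 = 71 and Ps = 50.5 + 0.125·396 = 100.
The subsidy expands output by 396 − 292 = 104 past the efficient level; on those units the gap between marginal cost and willingness to pay runs from 0 up to 29.
DWL = ½ × 29 × 104 = 1508.

Deadweight loss = €1508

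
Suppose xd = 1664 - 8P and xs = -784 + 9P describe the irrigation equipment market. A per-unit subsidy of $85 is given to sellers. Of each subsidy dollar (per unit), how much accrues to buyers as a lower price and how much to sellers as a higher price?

Buyers gain $45 per unit; sellers gain $40 per unit

Pre-subsidy: 1664 - 8P = -784 + 9P gives P* = 144, x* = 512.
With the subsidy, sellers receive Ps = Pb + 85 for each unit, where Pb is the price buyers pay.
Supply in terms of Pb becomes xs = -784 + 9(Pb + 85) = -19 + 9Pb. Setting this equal to demand: 1664 - 8Pb = -19 + 9Pb, so Pb = 99.
Sellers receive Ps = 99 + 85 = 184; x' = 1664 − 8·99 = 872.
Buyers' price falls by P* − Pb = 144 − 99 = 45; sellers' price rises by Ps − P* = 184 − 144 = 40.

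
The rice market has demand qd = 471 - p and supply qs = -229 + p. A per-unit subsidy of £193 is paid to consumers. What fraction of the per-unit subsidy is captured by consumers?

Consumer share = 0.5

Pre-subsidy: 471 - p = -229 + p gives p* = 350, q* = 121.
With the rebate, buyers effectively pay pb = ps − 193, where ps is the price sellers receive.
Demand in terms of ps becomes qd = 471 − 1(ps − 193) = 664 - ps. Setting this equal to supply: 664 - ps = -229 + ps, so ps = 446.5.
Buyers pay pb = 446.5 − 193 = 253.5; q' = -229 + 1·446.5 = 217.5.
Buyers' price falls by p* − pb = 350 − 253.5 = 96.5; sellers' price rises by ps − p* = 446.5 − 350 = 96.5.
So consumers capture 96.5/193 = 0.5 of each unit of subsidy.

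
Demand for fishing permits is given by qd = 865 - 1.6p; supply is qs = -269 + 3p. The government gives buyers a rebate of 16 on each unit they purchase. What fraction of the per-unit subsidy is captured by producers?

Pre-subsidy: 865 - 1.6p = -269 + 3p gives p* = 5670/23, q* = 10823/23.
With the rebate, buyers effectively pay pb = ps − 16, where ps is the price sellers receive.
Demand in terms of ps becomes qd = 865 − 1.6(ps − 16) = 890.6 - 1.6ps. Setting this equal to supply: 890.6 - 1.6ps = -269 + 3ps, so ps = 5798/23.
Buyers pay pb = 5798/23 − 16 = 5430/23; q' = -269 + 3·(5798/23) = 11207/23.
Buyers' price falls by p* − pb = 5670/23 − 5430/23 = 240/23; sellers' price rises by ps − p* = 5798/23 − 5670/23 = 128/23.
So producers capture (128/23)/16 = 8/23 of each unit of subsidy.

Producer share = 8/23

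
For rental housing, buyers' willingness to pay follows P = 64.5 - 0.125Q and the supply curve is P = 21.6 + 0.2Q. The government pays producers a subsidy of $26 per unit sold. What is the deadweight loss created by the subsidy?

Pre-subsidy: 64.5 - 0.125Q = 21.6 + 0.2Q gives Q* = 132 and P* = 48.
With the subsidy, sellers receive Ps = Pb + 26 for each unit, where Pb is the price buyers pay.
On the curves, Pb = 64.5 - 0.125Q and Ps = 21.6 + 0.2Q; the wedge Ps − Pb = 26 gives 21.6 + 0.2Q − (64.5 - 0.125Q) = 26, so Q' = 212.
Then Pb = 64.5 − 0.125·212 = 38 and Ps = 21.6 + 0.2·212 = 64.
The subsidy expands output by 212 − 132 = 80 past the efficient level; on those units the gap between marginal cost and willingness to pay runs from 0 up to 26.
DWL = ½ × 26 × 80 = 1040.

Deadweight loss = $1040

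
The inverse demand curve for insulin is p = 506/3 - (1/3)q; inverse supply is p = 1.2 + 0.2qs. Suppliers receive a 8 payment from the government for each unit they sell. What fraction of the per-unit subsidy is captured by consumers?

Pre-subsidy: 506/3 - (1/3)q = 1.2 + 0.2q gives q* = 314 and p* = 64.
With the subsidy, sellers receive ps = pb + 8 for each unit, where pb is the price buyers pay.
On the curves, pb = 506/3 - (1/3)q and ps = 1.2 + 0.2q; the wedge ps − pb = 8 gives 1.2 + 0.2q − (506/3 - (1/3)q) = 8, so q' = 329.
Then pb = 506/3 − (1/3)·329 = 59 and ps = 1.2 + 0.2·329 = 67.
Buyers' price falls by p* − pb = 64 − 59 = 5; sellers' price rises by ps − p* = 67 − 64 = 3.
So consumers capture 5/8 = 0.625 of each unit of subsidy.

Consumer share = 0.625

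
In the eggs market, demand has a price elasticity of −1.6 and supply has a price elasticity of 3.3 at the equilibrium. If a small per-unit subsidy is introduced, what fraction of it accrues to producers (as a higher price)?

For a small subsidy around the equilibrium, the benefit split depends on the relative slopes, which at a point are proportional to the elasticities.
Buyer share = εs/(εs + |εd|) = 3.3/(3.3 + 1.6) = 33/49; seller share = |εd|/(εs + |εd|) = 16/49.
So producers capture 16/49 of the subsidy.

Producer share = 16/49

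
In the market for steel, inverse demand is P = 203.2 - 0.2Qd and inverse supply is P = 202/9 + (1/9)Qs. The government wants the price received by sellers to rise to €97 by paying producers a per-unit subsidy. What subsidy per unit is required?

Required subsidy s = €28 per unit

At a seller price of 97, quantity supplied is -202 + 9·97 = 671.
Buyers absorb 671 only when they pay Pb = 203.2 − 0.2·671 = 69.
s = Ps − Pb = 97 − 69 = 28.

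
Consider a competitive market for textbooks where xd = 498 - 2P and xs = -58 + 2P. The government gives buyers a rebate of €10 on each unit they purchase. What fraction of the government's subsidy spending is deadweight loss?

Pre-subsidy: 498 - 2P = -58 + 2P gives P* = 139, x* = 220.
With the rebate, buyers effectively pay Pb = Ps − 10, where Ps is the price sellers receive.
Demand in terms of Ps becomes xd = 498 − 2(Ps − 10) = 518 - 2Ps. Setting this equal to supply: 518 - 2Ps = -58 + 2Ps, so Ps = 144.
Buyers pay Pb = 144 − 10 = 134; x' = -58 + 2·144 = 230.
ΔCS = ½(220 + 230)(139 − 134) = 1125; ΔPS = ½(220 + 230)(144 − 139) = 1125.
Government spending = 10 × 230 = 2300.
DWL = ½ × 10 × (230 − 220) = 50; fraction = 50 / 2300 = 1/46.

DWL / government spending = 1/46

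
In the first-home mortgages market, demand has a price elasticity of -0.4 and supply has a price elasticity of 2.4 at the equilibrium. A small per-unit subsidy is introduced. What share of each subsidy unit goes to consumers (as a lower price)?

Consumer share = 6/7

For a small subsidy around the equilibrium, the benefit split depends on the relative slopes, which at a point are proportional to the elasticities.
Buyer share = εs/(εs + |εd|) = 2.4/(2.4 + 0.4) = 6/7; seller share = |εd|/(εs + |εd|) = 1/7.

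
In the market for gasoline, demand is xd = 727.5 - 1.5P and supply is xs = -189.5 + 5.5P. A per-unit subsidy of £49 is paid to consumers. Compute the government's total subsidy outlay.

Government cost = £28848.75

Pre-subsidy: 727.5 - 1.5P = -189.5 + 5.5P gives P* = 131, x* = 531.
With the rebate, buyers effectively pay Pb = Ps − 49, where Ps is the price sellers receive.
Demand in terms of Ps becomes xd = 727.5 − 1.5(Ps − 49) = 801 - 1.5Ps. Setting this equal to supply: 801 - 1.5Ps = -189.5 + 5.5Ps, so Ps = 141.5.
Buyers pay Pb = 141.5 − 49 = 92.5; x' = -189.5 + 5.5·141.5 = 588.75.
Government outlay = subsidy × quantity = 49 × 588.75 = 28848.75.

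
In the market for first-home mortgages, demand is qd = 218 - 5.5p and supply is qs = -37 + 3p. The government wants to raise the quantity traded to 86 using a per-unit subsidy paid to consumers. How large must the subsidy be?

Required subsidy s = 17 per unit

At q = 86, invert demand for the buyer price: pb = (218 − 86)/5.5 = 24; invert supply for the seller price: ps = (86 − (-37))/3 = 41.
The subsidy must fill the gap: s = ps − pb = 41 − 24 = 17.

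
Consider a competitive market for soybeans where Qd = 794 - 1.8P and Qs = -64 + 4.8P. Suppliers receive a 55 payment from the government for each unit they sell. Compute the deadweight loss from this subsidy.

Pre-subsidy: 794 - 1.8P = -64 + 4.8P gives P* = 130, Q* = 560.
With the subsidy, sellers receive Ps = Pb + 55 for each unit, where Pb is the price buyers pay.
Supply in terms of Pb becomes Qs = -64 + 4.8(Pb + 55) = 200 + 4.8Pb. Setting this equal to demand: 794 - 1.8Pb = 200 + 4.8Pb, so Pb = 90.
Sellers receive Ps = 90 + 55 = 145; Q' = 794 − 1.8·90 = 632.
The subsidy expands output by 632 − 560 = 72 past the efficient level; on those units the gap between marginal cost and willingness to pay runs from 0 up to 55.
DWL = ½ × 55 × 72 = 1980.

Deadweight loss = 1980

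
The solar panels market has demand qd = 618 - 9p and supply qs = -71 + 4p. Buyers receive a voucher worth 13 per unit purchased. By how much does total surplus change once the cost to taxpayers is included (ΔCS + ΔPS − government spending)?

Net change in total surplus = -234

Pre-subsidy: 618 - 9p = -71 + 4p gives p* = 53, q* = 141.
With the rebate, buyers effectively pay pb = ps − 13, where ps is the price sellers receive.
Demand in terms of ps becomes qd = 618 − 9(ps − 13) = 735 - 9ps. Setting this equal to supply: 735 - 9ps = -71 + 4ps, so ps = 62.
Buyers pay pb = 62 − 13 = 49; q' = -71 + 4·62 = 177.
ΔCS = ½(141 + 177)(53 − 49) = 636; ΔPS = ½(141 + 177)(62 − 53) = 1431.
Government spending = 13 × 177 = 2301.
Net change = 636 + 1431 − 2301 = -234. The loss equals the DWL triangle ½·13·36.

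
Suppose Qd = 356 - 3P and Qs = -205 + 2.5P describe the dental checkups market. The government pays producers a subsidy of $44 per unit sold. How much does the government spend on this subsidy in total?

Government cost = $4840

Pre-subsidy: 356 - 3P = -205 + 2.5P gives P* = 102, Q* = 50.
With the subsidy, sellers receive Ps = Pb + 44 for each unit, where Pb is the price buyers pay.
Supply in terms of Pb becomes Qs = -205 + 2.5(Pb + 44) = -95 + 2.5Pb. Setting this equal to demand: 356 - 3Pb = -95 + 2.5Pb, so Pb = 82.
Sellers receive Ps = 82 + 44 = 126; Q' = 356 − 3·82 = 110.
Government outlay = subsidy × quantity = 44 × 110 = 4840.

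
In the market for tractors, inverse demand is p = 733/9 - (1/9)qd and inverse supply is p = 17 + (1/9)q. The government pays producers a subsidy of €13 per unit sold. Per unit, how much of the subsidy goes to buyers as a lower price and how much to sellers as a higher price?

Buyers gain €6.5 per unit; sellers gain €6.5 per unit

Pre-subsidy: 733/9 - (1/9)q = 17 + (1/9)q gives q* = 290 and p* = 443/9.
With the subsidy, sellers receive ps = pb + 13 for each unit, where pb is the price buyers pay.
On the curves, pb = 733/9 - (1/9)q and ps = 17 + (1/9)q; the wedge ps − pb = 13 gives 17 + (1/9)q − (733/9 - (1/9)q) = 13, so q' = 348.5.
Then pb = 733/9 − (1/9)·348.5 = 769/18 and ps = 17 + (1/9)·348.5 = 1003/18.
Buyers' price falls by p* − pb = 443/9 − 769/18 = 6.5; sellers' price rises by ps − p* = 1003/18 − 443/9 = 6.5.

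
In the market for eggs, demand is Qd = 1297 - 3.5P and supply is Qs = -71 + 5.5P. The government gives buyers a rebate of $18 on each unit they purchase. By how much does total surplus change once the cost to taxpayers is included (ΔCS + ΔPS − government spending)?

Pre-subsidy: 1297 - 3.5P = -71 + 5.5P gives P* = 152, Q* = 765.
With the rebate, buyers effectively pay Pb = Ps − 18, where Ps is the price sellers receive.
Demand in terms of Ps becomes Qd = 1297 − 3.5(Ps − 18) = 1360 - 3.5Ps. Setting this equal to supply: 1360 - 3.5Ps = -71 + 5.5Ps, so Ps = 159.
Buyers pay Pb = 159 − 18 = 141; Q' = -71 + 5.5·159 = 803.5.
ΔCS = ½(765 + 803.5)(152 − 141) = 8626.75; ΔPS = ½(765 + 803.5)(159 − 152) = 5489.75.
Government spending = 18 × 803.5 = 14463.
Net change = 8626.75 + 5489.75 − 14463 = -346.5. The loss equals the DWL triangle ½·18·38.5.

Net change in total surplus = -$346.5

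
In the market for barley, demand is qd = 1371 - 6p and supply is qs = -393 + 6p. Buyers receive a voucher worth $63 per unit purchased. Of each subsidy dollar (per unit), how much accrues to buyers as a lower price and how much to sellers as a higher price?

Pre-subsidy: 1371 - 6p = -393 + 6p gives p* = 147, q* = 489.
With the rebate, buyers effectively pay pb = ps − 63, where ps is the price sellers receive.
Demand in terms of ps becomes qd = 1371 − 6(ps − 63) = 1749 - 6ps. Setting this equal to supply: 1749 - 6ps = -393 + 6ps, so ps = 178.5.
Buyers pay pb = 178.5 − 63 = 115.5; q' = -393 + 6·178.5 = 678.
Buyers' price falls by p* − pb = 147 − 115.5 = 31.5; sellers' price rises by ps − p* = 178.5 − 147 = 31.5.

Buyers gain $31.5 per unit; sellers gain $31.5 per unit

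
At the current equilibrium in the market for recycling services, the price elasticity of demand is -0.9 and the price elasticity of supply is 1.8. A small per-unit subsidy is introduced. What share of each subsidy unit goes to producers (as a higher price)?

For a small subsidy around the equilibrium, the benefit split depends on the relative slopes, which at a point are proportional to the elasticities.
Buyer share = εs/(εs + |εd|) = 1.8/(1.8 + 0.9) = 2/3; seller share = |εd|/(εs + |εd|) = 1/3.
So producers capture 1/3 of the subsidy.

Producer share = 1/3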